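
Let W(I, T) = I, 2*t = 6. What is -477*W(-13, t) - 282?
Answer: 5919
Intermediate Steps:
t = 3 (t = (½)*6 = 3)
-477*W(-13, t) - 282 = -477*(-13) - 282 = 6201 - 282 = 5919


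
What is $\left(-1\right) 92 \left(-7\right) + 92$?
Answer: $736$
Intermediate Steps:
$\left(-1\right) 92 \left(-7\right) + 92 = \left(-92\right) \left(-7\right) + 92 = 644 + 92 = 736$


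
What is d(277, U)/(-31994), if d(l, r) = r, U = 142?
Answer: -71/15997 ≈ -0.0044383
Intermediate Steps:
d(277, U)/(-31994) = 142/(-31994) = 142*(-1/31994) = -71/15997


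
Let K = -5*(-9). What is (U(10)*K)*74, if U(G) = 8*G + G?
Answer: 299700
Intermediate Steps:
K = 45
U(G) = 9*G
(U(10)*K)*74 = ((9*10)*45)*74 = (90*45)*74 = 4050*74 = 299700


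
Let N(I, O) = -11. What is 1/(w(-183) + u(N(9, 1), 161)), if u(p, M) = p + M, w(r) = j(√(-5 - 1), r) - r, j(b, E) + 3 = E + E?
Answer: -1/36 ≈ -0.027778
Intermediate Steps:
j(b, E) = -3 + 2*E (j(b, E) = -3 + (E + E) = -3 + 2*E)
w(r) = -3 + r (w(r) = (-3 + 2*r) - r = -3 + r)
u(p, M) = M + p
1/(w(-183) + u(N(9, 1), 161)) = 1/((-3 - 183) + (161 - 11)) = 1/(-186 + 150) = 1/(-36) = -1/36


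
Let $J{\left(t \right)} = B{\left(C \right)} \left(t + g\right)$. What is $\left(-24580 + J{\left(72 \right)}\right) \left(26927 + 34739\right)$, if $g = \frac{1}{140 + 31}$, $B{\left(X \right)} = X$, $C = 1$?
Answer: $- \frac{258434004422}{171} \approx -1.5113 \cdot 10^{9}$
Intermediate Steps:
$g = \frac{1}{171} \approx 0.005848$
$J{\left(t \right)} = \frac{1}{171} + t$ ($J{\left(t \right)} = 1 \left(t + \frac{1}{171}\right) = 1 \left(\frac{1}{171} + t\right) = \frac{1}{171} + t$)
$\left(-24580 + J{\left(72 \right)}\right) \left(26927 + 34739\right) = \left(-24580 + \left(\frac{1}{171} + 72\right)\right) \left(26927 + 34739\right) = \left(-24580 + \frac{12313}{171}\right) 61666 = \left(- \frac{4190867}{171}\right) 61666 = - \frac{258434004422}{171}$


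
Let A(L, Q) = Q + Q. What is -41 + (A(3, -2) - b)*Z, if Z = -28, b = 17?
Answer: 547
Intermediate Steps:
A(L, Q) = 2*Q
-41 + (A(3, -2) - b)*Z = -41 + (2*(-2) - 1*17)*(-28) = -41 + (-4 - 17)*(-28) = -41 - 21*(-28) = -41 + 588 = 547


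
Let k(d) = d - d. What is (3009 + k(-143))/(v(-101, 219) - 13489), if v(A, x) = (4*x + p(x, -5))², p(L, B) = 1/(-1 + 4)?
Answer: 27081/6790240 ≈ 0.0039882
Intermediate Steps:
k(d) = 0
p(L, B) = ⅓ (p(L, B) = 1/3 = ⅓)
v(A, x) = (⅓ + 4*x)² (v(A, x) = (4*x + ⅓)² = (⅓ + 4*x)²)
(3009 + k(-143))/(v(-101, 219) - 13489) = (3009 + 0)/((1 + 12*219)²/9 - 13489) = 3009/((1 + 2628)²/9 - 13489) = 3009/((⅑)*2629² - 13489) = 3009/((⅑)*6911641 - 13489) = 3009/(6911641/9 - 13489) = 3009/(6790240/9) = 3009*(9/6790240) = 27081/6790240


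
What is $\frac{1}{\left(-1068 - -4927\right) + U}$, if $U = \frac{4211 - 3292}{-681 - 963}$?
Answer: $\frac{1644}{6343277} \approx 0.00025917$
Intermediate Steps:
$U = - \frac{919}{1644}$ ($U = \frac{919}{-1644} = 919 \left(- \frac{1}{1644}\right) = - \frac{919}{1644} \approx -0.559$)
$\frac{1}{\left(-1068 - -4927\right) + U} = \frac{1}{\left(-1068 - -4927\right) - \frac{919}{1644}} = \frac{1}{\left(-1068 + 4927\right) - \frac{919}{1644}} = \frac{1}{3859 - \frac{919}{1644}} = \frac{1}{\frac{6343277}{1644}} = \frac{1644}{6343277}$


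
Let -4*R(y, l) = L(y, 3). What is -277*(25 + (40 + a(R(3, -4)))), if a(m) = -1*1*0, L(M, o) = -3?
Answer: -18005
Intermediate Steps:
R(y, l) = ¾ (R(y, l) = -¼*(-3) = ¾)
a(m) = 0 (a(m) = -1*0 = 0)
-277*(25 + (40 + a(R(3, -4)))) = -277*(25 + (40 + 0)) = -277*(25 + 40) = -277*65 = -18005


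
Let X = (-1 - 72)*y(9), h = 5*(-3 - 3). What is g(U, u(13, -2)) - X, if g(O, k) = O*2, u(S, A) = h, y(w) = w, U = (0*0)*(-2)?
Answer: 657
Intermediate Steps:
U = 0 (U = 0*(-2) = 0)
h = -30 (h = 5*(-6) = -30)
u(S, A) = -30
g(O, k) = 2*O
X = -657 (X = (-1 - 72)*9 = -73*9 = -657)
g(U, u(13, -2)) - X = 2*0 - 1*(-657) = 0 + 657 = 657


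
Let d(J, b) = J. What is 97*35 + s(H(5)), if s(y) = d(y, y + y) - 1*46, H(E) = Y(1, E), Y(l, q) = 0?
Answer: 3349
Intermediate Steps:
H(E) = 0
s(y) = -46 + y (s(y) = y - 1*46 = y - 46 = -46 + y)
97*35 + s(H(5)) = 97*35 + (-46 + 0) = 3395 - 46 = 3349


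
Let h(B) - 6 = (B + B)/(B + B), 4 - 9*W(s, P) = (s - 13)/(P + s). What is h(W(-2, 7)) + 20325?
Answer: 20332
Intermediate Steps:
W(s, P) = 4/9 - (-13 + s)/(9*(P + s)) (W(s, P) = 4/9 - (s - 13)/(9*(P + s)) = 4/9 - (-13 + s)/(9*(P + s)))
h(B) = 7 (h(B) = 6 + (B + B)/(B + B) = 6 + (2*B)/((2*B)) = 6 + (2*B)*(1/(2*B)) = 6 + 1 = 7)
h(W(-2, 7)) + 20325 = 7 + 20325 = 20332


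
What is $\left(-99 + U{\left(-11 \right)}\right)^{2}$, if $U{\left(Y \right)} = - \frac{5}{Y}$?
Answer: $\frac{1175056}{121} \approx 9711.2$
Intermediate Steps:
$\left(-99 + U{\left(-11 \right)}\right)^{2} = \left(-99 - \frac{5}{-11}\right)^{2} = \left(-99 - - \frac{5}{11}\right)^{2} = \left(-99 + \frac{5}{11}\right)^{2} = \left(- \frac{1084}{11}\right)^{2} = \frac{1175056}{121}$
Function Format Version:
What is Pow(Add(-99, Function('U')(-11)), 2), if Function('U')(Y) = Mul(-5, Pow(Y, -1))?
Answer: Rational(1175056, 121) ≈ 9711.2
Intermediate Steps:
Pow(Add(-99, Function('U')(-11)), 2) = Pow(Add(-99, Mul(-5, Pow(-11, -1))), 2) = Pow(Add(-99, Mul(-5, Rational(-1, 11))), 2) = Pow(Add(-99, Rational(5, 11)), 2) = Pow(Rational(-1084, 11), 2) = Rational(1175056, 121)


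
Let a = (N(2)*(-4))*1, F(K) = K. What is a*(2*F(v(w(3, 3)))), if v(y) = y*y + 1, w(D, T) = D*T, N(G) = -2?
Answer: 1312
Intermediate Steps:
v(y) = 1 + y**2 (v(y) = y**2 + 1 = 1 + y**2)
a = 8 (a = -2*(-4)*1 = 8*1 = 8)
a*(2*F(v(w(3, 3)))) = 8*(2*(1 + (3*3)**2)) = 8*(2*(1 + 9**2)) = 8*(2*(1 + 81)) = 8*(2*82) = 8*164 = 1312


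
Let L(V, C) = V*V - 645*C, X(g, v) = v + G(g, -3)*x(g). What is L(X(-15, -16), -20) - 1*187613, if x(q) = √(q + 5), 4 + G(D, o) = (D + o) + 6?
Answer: -177017 + 512*I*√10 ≈ -1.7702e+5 + 1619.1*I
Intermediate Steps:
G(D, o) = 2 + D + o (G(D, o) = -4 + ((D + o) + 6) = -4 + (6 + D + o) = 2 + D + o)
x(q) = √(5 + q)
X(g, v) = v + √(5 + g)*(-1 + g) (X(g, v) = v + (2 + g - 3)*√(5 + g) = v + (-1 + g)*√(5 + g) = v + √(5 + g)*(-1 + g))
L(V, C) = V² - 645*C
L(X(-15, -16), -20) - 1*187613 = ((-16 + √(5 - 15)*(-1 - 15))² - 645*(-20)) - 1*187613 = ((-16 + √(-10)*(-16))² + 12900) - 187613 = ((-16 + (I*√10)*(-16))² + 12900) - 187613 = ((-16 - 16*I*√10)² + 12900) - 187613 = (12900 + (-16 - 16*I*√10)²) - 187613 = -174713 + (-16 - 16*I*√10)²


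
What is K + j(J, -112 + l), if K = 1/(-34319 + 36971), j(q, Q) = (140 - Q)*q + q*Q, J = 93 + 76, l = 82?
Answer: 62746321/2652 ≈ 23660.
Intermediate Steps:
J = 169
j(q, Q) = Q*q + q*(140 - Q) (j(q, Q) = q*(140 - Q) + Q*q = Q*q + q*(140 - Q))
K = 1/2652 ≈ 0.00037707
K + j(J, -112 + l) = 1/2652 + 140*169 = 1/2652 + 23660 = 62746321/2652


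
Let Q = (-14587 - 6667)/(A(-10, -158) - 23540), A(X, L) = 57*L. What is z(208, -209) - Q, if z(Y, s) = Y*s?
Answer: -707430483/16273 ≈ -43473.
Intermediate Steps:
Q = 10627/16273 (Q = (-14587 - 6667)/(57*(-158) - 23540) = -21254/(-9006 - 23540) = -21254/(-32546) = -21254*(-1/32546) = 10627/16273 ≈ 0.65304)
z(208, -209) - Q = 208*(-209) - 1*10627/16273 = -43472 - 10627/16273 = -707430483/16273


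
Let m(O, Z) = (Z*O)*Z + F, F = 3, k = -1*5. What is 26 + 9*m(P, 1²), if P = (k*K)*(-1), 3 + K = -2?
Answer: -172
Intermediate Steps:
K = -5 (K = -3 - 2 = -5)
k = -5
P = -25 (P = -5*(-5)*(-1) = 25*(-1) = -25)
m(O, Z) = 3 + O*Z² (m(O, Z) = (Z*O)*Z + 3 = (O*Z)*Z + 3 = O*Z² + 3 = 3 + O*Z²)
26 + 9*m(P, 1²) = 26 + 9*(3 - 25*(1²)²) = 26 + 9*(3 - 25*1²) = 26 + 9*(3 - 25*1) = 26 + 9*(3 - 25) = 26 + 9*(-22) = 26 - 198 = -172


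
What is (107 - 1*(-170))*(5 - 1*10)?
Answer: -1385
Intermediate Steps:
(107 - 1*(-170))*(5 - 1*10) = (107 + 170)*(5 - 10) = 277*(-5) = -1385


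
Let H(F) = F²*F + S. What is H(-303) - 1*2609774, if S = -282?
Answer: -30428183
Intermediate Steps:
H(F) = -282 + F³ (H(F) = F²*F - 282 = F³ - 282 = -282 + F³)
H(-303) - 1*2609774 = (-282 + (-303)³) - 1*2609774 = (-282 - 27818127) - 2609774 = -27818409 - 2609774 = -30428183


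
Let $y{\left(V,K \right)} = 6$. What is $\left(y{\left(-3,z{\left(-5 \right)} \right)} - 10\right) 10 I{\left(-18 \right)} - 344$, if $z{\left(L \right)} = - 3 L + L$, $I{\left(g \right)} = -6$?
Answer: $-104$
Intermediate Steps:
$z{\left(L \right)} = - 2 L$
$\left(y{\left(-3,z{\left(-5 \right)} \right)} - 10\right) 10 I{\left(-18 \right)} - 344 = \left(6 - 10\right) 10 \left(-6\right) - 344 = \left(-4\right) 10 \left(-6\right) - 344 = \left(-40\right) \left(-6\right) - 344 = 240 - 344 = -104$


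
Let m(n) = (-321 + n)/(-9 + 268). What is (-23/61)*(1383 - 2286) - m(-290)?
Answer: 5416442/15799 ≈ 342.83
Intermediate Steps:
m(n) = -321/259 + n/259 (m(n) = (-321 + n)/259 = (-321 + n)*(1/259) = -321/259 + n/259)
(-23/61)*(1383 - 2286) - m(-290) = (-23/61)*(1383 - 2286) - (-321/259 + (1/259)*(-290)) = -23*1/61*(-903) - (-321/259 - 290/259) = -23/61*(-903) - 1*(-611/259) = 20769/61 + 611/259 = 5416442/15799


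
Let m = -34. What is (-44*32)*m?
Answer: 47872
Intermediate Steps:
(-44*32)*m = -44*32*(-34) = -1408*(-34) = 47872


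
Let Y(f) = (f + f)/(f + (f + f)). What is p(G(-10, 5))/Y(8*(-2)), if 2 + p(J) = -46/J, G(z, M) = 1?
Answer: -72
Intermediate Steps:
Y(f) = 2/3 (Y(f) = (2*f)/(f + 2*f) = (2*f)/((3*f)) = (2*f)*(1/(3*f)) = 2/3)
p(J) = -2 - 46/J
p(G(-10, 5))/Y(8*(-2)) = (-2 - 46/1)/(2/3) = (-2 - 46*1)*(3/2) = (-2 - 46)*(3/2) = -48*3/2 = -72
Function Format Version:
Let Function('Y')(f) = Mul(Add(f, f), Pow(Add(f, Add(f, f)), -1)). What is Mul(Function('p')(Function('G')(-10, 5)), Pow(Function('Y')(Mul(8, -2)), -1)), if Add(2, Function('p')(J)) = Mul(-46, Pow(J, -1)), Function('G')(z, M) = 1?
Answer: -72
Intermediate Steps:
Function('Y')(f) = Rational(2, 3) (Function('Y')(f) = Mul(Mul(2, f), Pow(Add(f, Mul(2, f)), -1)) = Mul(Mul(2, f), Pow(Mul(3, f), -1)) = Mul(Mul(2, f), Mul(Rational(1, 3), Pow(f, -1))) = Rational(2, 3))
Function('p')(J) = Add(-2, Mul(-46, Pow(J, -1)))
Mul(Function('p')(Function('G')(-10, 5)), Pow(Function('Y')(Mul(8, -2)), -1)) = Mul(Add(-2, Mul(-46, Pow(1, -1))), Pow(Rational(2, 3), -1)) = Mul(Add(-2, Mul(-46, 1)), Rational(3, 2)) = Mul(Add(-2, -46), Rational(3, 2)) = Mul(-48, Rational(3, 2)) = -72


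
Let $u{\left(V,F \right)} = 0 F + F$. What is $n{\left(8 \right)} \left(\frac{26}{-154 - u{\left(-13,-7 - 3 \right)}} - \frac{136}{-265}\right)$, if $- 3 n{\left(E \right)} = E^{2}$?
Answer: $- \frac{50776}{7155} \approx -7.0966$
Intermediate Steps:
$u{\left(V,F \right)} = F$ ($u{\left(V,F \right)} = 0 + F = F$)
$n{\left(E \right)} = - \frac{E^{2}}{3}$
$n{\left(8 \right)} \left(\frac{26}{-154 - u{\left(-13,-7 - 3 \right)}} - \frac{136}{-265}\right) = - \frac{8^{2}}{3} \left(\frac{26}{-154 - \left(-7 - 3\right)} - \frac{136}{-265}\right) = \left(- \frac{1}{3}\right) 64 \left(\frac{26}{-154 - -10} - - \frac{136}{265}\right) = - \frac{64 \left(\frac{26}{-154 + 10} + \frac{136}{265}\right)}{3} = - \frac{64 \left(\frac{26}{-144} + \frac{136}{265}\right)}{3} = - \frac{64 \left(26 \left(- \frac{1}{144}\right) + \frac{136}{265}\right)}{3} = - \frac{64 \left(- \frac{13}{72} + \frac{136}{265}\right)}{3} = \left(- \frac{64}{3}\right) \frac{6347}{19080} = - \frac{50776}{7155}$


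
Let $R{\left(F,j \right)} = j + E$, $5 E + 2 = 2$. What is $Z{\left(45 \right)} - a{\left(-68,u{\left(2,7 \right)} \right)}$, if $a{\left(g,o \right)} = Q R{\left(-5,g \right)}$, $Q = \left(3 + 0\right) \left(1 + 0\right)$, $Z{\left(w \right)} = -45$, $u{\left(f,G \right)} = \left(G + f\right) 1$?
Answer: $159$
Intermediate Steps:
$u{\left(f,G \right)} = G + f$
$E = 0$ ($E = - \frac{2}{5} + \frac{1}{5} \cdot 2 = - \frac{2}{5} + \frac{2}{5} = 0$)
$R{\left(F,j \right)} = j$ ($R{\left(F,j \right)} = j + 0 = j$)
$Q = 3$ ($Q = 3 \cdot 1 = 3$)
$a{\left(g,o \right)} = 3 g$
$Z{\left(45 \right)} - a{\left(-68,u{\left(2,7 \right)} \right)} = -45 - 3 \left(-68\right) = -45 - -204 = -45 + 204 = 159$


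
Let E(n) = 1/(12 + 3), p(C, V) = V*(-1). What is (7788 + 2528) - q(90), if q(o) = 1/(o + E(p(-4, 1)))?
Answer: 13936901/1351 ≈ 10316.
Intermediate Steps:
p(C, V) = -V
E(n) = 1/15
q(o) = 1/(1/15 + o) (q(o) = 1/(o + 1/15) = 1/(1/15 + o))
(7788 + 2528) - q(90) = (7788 + 2528) - 15/(1 + 15*90) = 10316 - 15/(1 + 1350) = 10316 - 15/1351 = 13936901/1351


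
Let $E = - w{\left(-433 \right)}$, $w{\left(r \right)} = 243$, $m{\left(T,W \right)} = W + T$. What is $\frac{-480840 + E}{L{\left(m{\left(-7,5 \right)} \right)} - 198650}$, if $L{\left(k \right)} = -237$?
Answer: $\frac{481083}{198887} \approx 2.4189$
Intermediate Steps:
$m{\left(T,W \right)} = T + W$
$E = -243$ ($E = \left(-1\right) 243 = -243$)
$\frac{-480840 + E}{L{\left(m{\left(-7,5 \right)} \right)} - 198650} = \frac{-480840 - 243}{-237 - 198650} = - \frac{481083}{-198887} = \left(-481083\right) \left(- \frac{1}{198887}\right) = \frac{481083}{198887}$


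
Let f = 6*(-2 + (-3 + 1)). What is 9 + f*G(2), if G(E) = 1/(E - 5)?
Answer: 17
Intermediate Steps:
f = -24 (f = 6*(-2 - 2) = 6*(-4) = -24)
G(E) = 1/(-5 + E)
9 + f*G(2) = 9 - 24/(-5 + 2) = 9 - 24/(-3) = 9 - 24*(-1/3) = 9 + 8 = 17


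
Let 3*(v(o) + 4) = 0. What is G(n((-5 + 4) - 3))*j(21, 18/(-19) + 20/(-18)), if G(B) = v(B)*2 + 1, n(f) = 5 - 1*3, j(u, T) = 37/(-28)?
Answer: 37/4 ≈ 9.2500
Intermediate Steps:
v(o) = -4 (v(o) = -4 + (1/3)*0 = -4 + 0 = -4)
j(u, T) = -37/28 (j(u, T) = 37*(-1/28) = -37/28)
n(f) = 2 (n(f) = 5 - 3 = 2)
G(B) = -7 (G(B) = -4*2 + 1 = -8 + 1 = -7)
G(n((-5 + 4) - 3))*j(21, 18/(-19) + 20/(-18)) = -7*(-37/28) = 37/4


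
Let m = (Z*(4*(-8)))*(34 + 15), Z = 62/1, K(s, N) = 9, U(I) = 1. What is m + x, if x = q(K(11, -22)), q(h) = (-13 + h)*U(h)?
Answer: -97220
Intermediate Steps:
Z = 62 (Z = 62*1 = 62)
q(h) = -13 + h (q(h) = (-13 + h)*1 = -13 + h)
m = -97216 (m = (62*(4*(-8)))*(34 + 15) = (62*(-32))*49 = -1984*49 = -97216)
x = -4 (x = -13 + 9 = -4)
m + x = -97216 - 4 = -97220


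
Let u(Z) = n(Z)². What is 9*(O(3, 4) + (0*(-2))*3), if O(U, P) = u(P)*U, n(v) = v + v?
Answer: 1728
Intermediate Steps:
n(v) = 2*v
u(Z) = 4*Z² (u(Z) = (2*Z)² = 4*Z²)
O(U, P) = 4*U*P² (O(U, P) = (4*P²)*U = 4*U*P²)
9*(O(3, 4) + (0*(-2))*3) = 9*(4*3*4² + (0*(-2))*3) = 9*(4*3*16 + 0*3) = 9*(192 + 0) = 9*192 = 1728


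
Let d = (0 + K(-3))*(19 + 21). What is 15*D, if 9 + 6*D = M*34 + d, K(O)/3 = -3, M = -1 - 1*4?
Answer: -2695/2 ≈ -1347.5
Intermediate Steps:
M = -5 (M = -1 - 4 = -5)
K(O) = -9 (K(O) = 3*(-3) = -9)
d = -360 (d = (0 - 9)*(19 + 21) = -9*40 = -360)
D = -539/6 (D = -3/2 + (-5*34 - 360)/6 = -3/2 + (-170 - 360)/6 = -3/2 + (⅙)*(-530) = -3/2 - 265/3 = -539/6 ≈ -89.833)
15*D = 15*(-539/6) = -2695/2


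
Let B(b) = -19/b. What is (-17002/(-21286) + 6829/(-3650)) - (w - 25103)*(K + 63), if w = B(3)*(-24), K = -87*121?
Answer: -10142443931897197/38846950 ≈ -2.6109e+8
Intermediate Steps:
K = -10527
w = 152 (w = -19/3*(-24) = 152)
(-17002/(-21286) + 6829/(-3650)) - (w - 25103)*(K + 63) = (-17002/(-21286) + 6829/(-3650)) - (152 - 25103)*(-10527 + 63) = (-17002*(-1/21286) + 6829*(-1/3650)) - (-24951)*(-10464) = (8501/10643 - 6829/3650) - 1*261087264 = -41652397/38846950 - 261087264 = -10142443931897197/38846950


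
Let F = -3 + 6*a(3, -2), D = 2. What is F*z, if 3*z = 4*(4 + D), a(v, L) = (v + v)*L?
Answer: -600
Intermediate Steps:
a(v, L) = 2*L*v (a(v, L) = (2*v)*L = 2*L*v)
z = 8 (z = (4*(4 + 2))/3 = (4*6)/3 = (⅓)*24 = 8)
F = -75 (F = -3 + 6*(2*(-2)*3) = -3 + 6*(-12) = -3 - 72 = -75)
F*z = -75*8 = -600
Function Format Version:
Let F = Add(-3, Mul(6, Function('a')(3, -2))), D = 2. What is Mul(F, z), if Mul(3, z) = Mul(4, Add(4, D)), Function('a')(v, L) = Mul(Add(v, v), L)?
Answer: -600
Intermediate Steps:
Function('a')(v, L) = Mul(2, L, v) (Function('a')(v, L) = Mul(Mul(2, v), L) = Mul(2, L, v))
z = 8 (z = Mul(Rational(1, 3), Mul(4, Add(4, 2))) = Mul(Rational(1, 3), Mul(4, 6)) = Mul(Rational(1, 3), 24) = 8)
F = -75 (F = Add(-3, Mul(6, Mul(2, -2, 3))) = Add(-3, Mul(6, -12)) = Add(-3, -72) = -75)
Mul(F, z) = Mul(-75, 8) = -600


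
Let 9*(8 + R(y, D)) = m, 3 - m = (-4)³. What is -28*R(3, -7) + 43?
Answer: 527/9 ≈ 58.556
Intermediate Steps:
m = 67 (m = 3 - 1*(-4)³ = 3 - 1*(-64) = 3 + 64 = 67)
R(y, D) = -5/9 (R(y, D) = -8 + (⅑)*67 = -8 + 67/9 = -5/9)
-28*R(3, -7) + 43 = -28*(-5/9) + 43 = 140/9 + 43 = 527/9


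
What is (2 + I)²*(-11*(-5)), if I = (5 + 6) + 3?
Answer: 14080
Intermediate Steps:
I = 14 (I = 11 + 3 = 14)
(2 + I)²*(-11*(-5)) = (2 + 14)²*(-11*(-5)) = 16²*55 = 256*55 = 14080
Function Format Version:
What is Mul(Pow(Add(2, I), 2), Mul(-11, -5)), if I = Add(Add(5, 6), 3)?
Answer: 14080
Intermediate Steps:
I = 14 (I = Add(11, 3) = 14)
Mul(Pow(Add(2, I), 2), Mul(-11, -5)) = Mul(Pow(Add(2, 14), 2), Mul(-11, -5)) = Mul(Pow(16, 2), 55) = Mul(256, 55) = 14080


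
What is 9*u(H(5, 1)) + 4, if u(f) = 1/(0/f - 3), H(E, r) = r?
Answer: 1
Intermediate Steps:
u(f) = -⅓ (u(f) = 1/(0 - 3) = 1/(-3) = -⅓)
9*u(H(5, 1)) + 4 = 9*(-⅓) + 4 = -3 + 4 = 1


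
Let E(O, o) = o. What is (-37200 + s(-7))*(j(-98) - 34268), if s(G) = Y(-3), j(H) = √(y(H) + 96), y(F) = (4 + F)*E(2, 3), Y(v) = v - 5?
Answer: 1275043744 - 37208*I*√186 ≈ 1.275e+9 - 5.0745e+5*I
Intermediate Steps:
Y(v) = -5 + v
y(F) = 12 + 3*F (y(F) = (4 + F)*3 = 12 + 3*F)
j(H) = √(108 + 3*H) (j(H) = √((12 + 3*H) + 96) = √(108 + 3*H))
s(G) = -8 (s(G) = -5 - 3 = -8)
(-37200 + s(-7))*(j(-98) - 34268) = (-37200 - 8)*(√(108 + 3*(-98)) - 34268) = -37208*(√(108 - 294) - 34268) = -37208*(√(-186) - 34268) = -37208*(I*√186 - 34268) = -37208*(-34268 + I*√186) = 1275043744 - 37208*I*√186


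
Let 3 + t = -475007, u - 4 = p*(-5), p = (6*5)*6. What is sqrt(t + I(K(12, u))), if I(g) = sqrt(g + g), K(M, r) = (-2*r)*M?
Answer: sqrt(-475010 + 32*sqrt(42)) ≈ 689.06*I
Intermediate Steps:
p = 180 (p = 30*6 = 180)
u = -896 (u = 4 + 180*(-5) = 4 - 900 = -896)
K(M, r) = -2*M*r
I(g) = sqrt(2)*sqrt(g) (I(g) = sqrt(2*g) = sqrt(2)*sqrt(g))
t = -475010 (t = -3 - 475007 = -475010)
sqrt(t + I(K(12, u))) = sqrt(-475010 + sqrt(2)*sqrt(-2*12*(-896))) = sqrt(-475010 + sqrt(2)*sqrt(21504)) = sqrt(-475010 + sqrt(2)*(32*sqrt(21))) = sqrt(-475010 + 32*sqrt(42))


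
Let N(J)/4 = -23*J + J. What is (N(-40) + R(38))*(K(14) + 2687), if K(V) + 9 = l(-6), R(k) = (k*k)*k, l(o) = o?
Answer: 156023424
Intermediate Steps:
N(J) = -88*J (N(J) = 4*(-23*J + J) = 4*(-22*J) = -88*J)
R(k) = k³ (R(k) = k²*k = k³)
K(V) = -15 (K(V) = -9 - 6 = -15)
(N(-40) + R(38))*(K(14) + 2687) = (-88*(-40) + 38³)*(-15 + 2687) = (3520 + 54872)*2672 = 58392*2672 = 156023424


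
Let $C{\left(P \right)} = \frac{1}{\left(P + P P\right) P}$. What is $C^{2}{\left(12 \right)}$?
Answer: $\frac{1}{3504384} \approx 2.8536 \cdot 10^{-7}$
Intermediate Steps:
$C{\left(P \right)} = \frac{1}{P \left(P + P^{2}\right)}$ ($C{\left(P \right)} = \frac{1}{\left(P + P^{2}\right) P} = \frac{1}{P \left(P + P^{2}\right)}$)
$C^{2}{\left(12 \right)} = \left(\frac{1}{144 \left(1 + 12\right)}\right)^{2} = \left(\frac{1}{144 \cdot 13}\right)^{2} = \left(\frac{1}{144} \cdot \frac{1}{13}\right)^{2} = \left(\frac{1}{1872}\right)^{2} = \frac{1}{3504384}$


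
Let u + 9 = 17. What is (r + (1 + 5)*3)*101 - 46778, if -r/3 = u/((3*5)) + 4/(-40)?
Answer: -450913/10 ≈ -45091.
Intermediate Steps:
u = 8 (u = -9 + 17 = 8)
r = -13/10 (r = -3*(8/((3*5)) + 4/(-40)) = -3*(8/15 + 4*(-1/40)) = -3*(8*(1/15) - 1/10) = -3*(8/15 - 1/10) = -3*13/30 = -13/10 ≈ -1.3000)
(r + (1 + 5)*3)*101 - 46778 = (-13/10 + (1 + 5)*3)*101 - 46778 = (-13/10 + 6*3)*101 - 46778 = (-13/10 + 18)*101 - 46778 = (167/10)*101 - 46778 = 16867/10 - 46778 = -450913/10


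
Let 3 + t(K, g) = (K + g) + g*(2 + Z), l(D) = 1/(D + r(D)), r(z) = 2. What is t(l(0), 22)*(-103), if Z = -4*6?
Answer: 95687/2 ≈ 47844.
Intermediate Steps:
Z = -24
l(D) = 1/(2 + D) (l(D) = 1/(D + 2) = 1/(2 + D))
t(K, g) = -3 + K - 21*g (t(K, g) = -3 + ((K + g) + g*(2 - 24)) = -3 + ((K + g) + g*(-22)) = -3 + ((K + g) - 22*g) = -3 + (K - 21*g) = -3 + K - 21*g)
t(l(0), 22)*(-103) = (-3 + 1/(2 + 0) - 21*22)*(-103) = (-3 + 1/2 - 462)*(-103) = (-3 + ½ - 462)*(-103) = -929/2*(-103) = 95687/2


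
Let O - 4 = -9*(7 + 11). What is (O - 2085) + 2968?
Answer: 725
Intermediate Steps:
O = -158 (O = 4 - 9*(7 + 11) = 4 - 9*18 = 4 - 162 = -158)
(O - 2085) + 2968 = (-158 - 2085) + 2968 = -2243 + 2968 = 725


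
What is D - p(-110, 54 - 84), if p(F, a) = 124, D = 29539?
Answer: 29415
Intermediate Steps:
D - p(-110, 54 - 84) = 29539 - 1*124 = 29539 - 124 = 29415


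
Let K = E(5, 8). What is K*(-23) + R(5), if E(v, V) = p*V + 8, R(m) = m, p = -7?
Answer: 1109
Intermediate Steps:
E(v, V) = 8 - 7*V (E(v, V) = -7*V + 8 = 8 - 7*V)
K = -48 (K = 8 - 7*8 = 8 - 56 = -48)
K*(-23) + R(5) = -48*(-23) + 5 = 1104 + 5 = 1109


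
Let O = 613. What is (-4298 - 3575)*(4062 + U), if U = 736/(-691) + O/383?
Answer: -8464751851013/264653 ≈ -3.1984e+7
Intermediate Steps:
U = 141695/264653 (U = 736/(-691) + 613/383 = 736*(-1/691) + 613*(1/383) = -736/691 + 613/383 = 141695/264653 ≈ 0.53540)
(-4298 - 3575)*(4062 + U) = (-4298 - 3575)*(4062 + 141695/264653) = -7873*1075162181/264653 = -8464751851013/264653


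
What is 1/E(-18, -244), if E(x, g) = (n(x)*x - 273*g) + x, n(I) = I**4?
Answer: -1/1822974 ≈ -5.4855e-7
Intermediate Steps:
E(x, g) = x + x**5 - 273*g (E(x, g) = (x**4*x - 273*g) + x = (x**5 - 273*g) + x = x + x**5 - 273*g)
1/E(-18, -244) = 1/(-18 + (-18)**5 - 273*(-244)) = 1/(-18 - 1889568 + 66612) = 1/(-1822974) = -1/1822974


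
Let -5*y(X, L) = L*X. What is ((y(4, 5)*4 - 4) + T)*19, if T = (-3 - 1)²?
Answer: -76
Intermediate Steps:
y(X, L) = -L*X/5
T = 16 (T = (-4)² = 16)
((y(4, 5)*4 - 4) + T)*19 = ((-⅕*5*4*4 - 4) + 16)*19 = ((-4*4 - 4) + 16)*19 = ((-16 - 4) + 16)*19 = (-20 + 16)*19 = -4*19 = -76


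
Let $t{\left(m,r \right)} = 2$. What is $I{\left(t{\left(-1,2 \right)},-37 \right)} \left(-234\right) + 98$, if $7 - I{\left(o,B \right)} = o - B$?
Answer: $7586$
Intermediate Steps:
$I{\left(o,B \right)} = 7 + B - o$ ($I{\left(o,B \right)} = 7 - \left(o - B\right) = 7 + \left(B - o\right) = 7 + B - o$)
$I{\left(t{\left(-1,2 \right)},-37 \right)} \left(-234\right) + 98 = \left(7 - 37 - 2\right) \left(-234\right) + 98 = \left(-32\right) \left(-234\right) + 98 = 7488 + 98 = 7586$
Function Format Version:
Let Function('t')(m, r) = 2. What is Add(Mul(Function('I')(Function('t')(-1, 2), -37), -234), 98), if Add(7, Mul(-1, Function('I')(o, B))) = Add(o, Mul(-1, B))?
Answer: 7586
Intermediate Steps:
Function('I')(o, B) = Add(7, B, Mul(-1, o)) (Function('I')(o, B) = Add(7, Mul(-1, Add(o, Mul(-1, B)))) = Add(7, Add(B, Mul(-1, o))) = Add(7, B, Mul(-1, o)))
Add(Mul(Function('I')(Function('t')(-1, 2), -37), -234), 98) = Add(Mul(Add(7, -37, Mul(-1, 2)), -234), 98) = Add(Mul(Add(7, -37, -2), -234), 98) = Add(Mul(-32, -234), 98) = Add(7488, 98) = 7586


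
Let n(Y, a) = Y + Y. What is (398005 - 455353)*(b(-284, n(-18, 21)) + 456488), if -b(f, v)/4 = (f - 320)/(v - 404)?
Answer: -1439809741224/55 ≈ -2.6178e+10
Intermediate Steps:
n(Y, a) = 2*Y
b(f, v) = -4*(-320 + f)/(-404 + v) (b(f, v) = -4*(f - 320)/(v - 404) = -4*(-320 + f)/(-404 + v))
(398005 - 455353)*(b(-284, n(-18, 21)) + 456488) = (398005 - 455353)*(4*(320 - 1*(-284))/(-404 + 2*(-18)) + 456488) = -57348*(4*(320 + 284)/(-404 - 36) + 456488) = -57348*(4*604/(-440) + 456488) = -57348*(4*(-1/440)*604 + 456488) = -57348*(-302/55 + 456488) = -57348*25106538/55 = -1439809741224/55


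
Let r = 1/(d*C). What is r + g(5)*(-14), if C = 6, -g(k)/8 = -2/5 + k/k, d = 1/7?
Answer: 2051/30 ≈ 68.367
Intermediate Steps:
d = ⅐ ≈ 0.14286
g(k) = -24/5 (g(k) = -8*(-2/5 + k/k) = -8*(-2*⅕ + 1) = -8*(-⅖ + 1) = -8*⅗ = -24/5)
r = 7/6 (r = 1/((⅐)*6) = 1/(6/7) = 7/6 ≈ 1.1667)
r + g(5)*(-14) = 7/6 - 24/5*(-14) = 7/6 + 336/5 = 2051/30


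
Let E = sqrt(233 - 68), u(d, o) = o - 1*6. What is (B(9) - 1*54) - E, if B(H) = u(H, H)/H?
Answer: -161/3 - sqrt(165) ≈ -66.512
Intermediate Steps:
u(d, o) = -6 + o (u(d, o) = o - 6 = -6 + o)
B(H) = (-6 + H)/H
E = sqrt(165) ≈ 12.845
(B(9) - 1*54) - E = ((-6 + 9)/9 - 1*54) - sqrt(165) = ((1/9)*3 - 54) - sqrt(165) = (1/3 - 54) - sqrt(165) = -161/3 - sqrt(165)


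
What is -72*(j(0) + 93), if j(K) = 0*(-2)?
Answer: -6696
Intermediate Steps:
j(K) = 0
-72*(j(0) + 93) = -72*(0 + 93) = -72*93 = -6696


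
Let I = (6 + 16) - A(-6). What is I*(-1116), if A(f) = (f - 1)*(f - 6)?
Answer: 69192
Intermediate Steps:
A(f) = (-1 + f)*(-6 + f)
I = -62 (I = (6 + 16) - (6 + (-6)² - 7*(-6)) = 22 - (6 + 36 + 42) = 22 - 1*84 = 22 - 84 = -62)
I*(-1116) = -62*(-1116) = 69192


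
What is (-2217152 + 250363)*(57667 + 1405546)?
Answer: -2877831233057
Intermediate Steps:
(-2217152 + 250363)*(57667 + 1405546) = -1966789*1463213 = -2877831233057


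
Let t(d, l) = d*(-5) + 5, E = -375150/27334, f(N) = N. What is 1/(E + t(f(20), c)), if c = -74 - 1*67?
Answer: -13667/1485940 ≈ -0.0091975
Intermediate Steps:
c = -141 (c = -74 - 67 = -141)
E = -187575/13667 (E = -375150*1/27334 = -187575/13667 ≈ -13.725)
t(d, l) = 5 - 5*d (t(d, l) = -5*d + 5 = 5 - 5*d)
1/(E + t(f(20), c)) = 1/(-187575/13667 + (5 - 5*20)) = 1/(-187575/13667 + (5 - 100)) = 1/(-187575/13667 - 95) = 1/(-1485940/13667) = -13667/1485940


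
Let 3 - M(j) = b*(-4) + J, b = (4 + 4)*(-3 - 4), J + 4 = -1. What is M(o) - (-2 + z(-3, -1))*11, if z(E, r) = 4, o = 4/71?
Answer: -238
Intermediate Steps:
J = -5 (J = -4 - 1 = -5)
b = -56 (b = 8*(-7) = -56)
o = 4/71 (o = 4*(1/71) = 4/71 ≈ 0.056338)
M(j) = -216 (M(j) = 3 - (-56*(-4) - 5) = 3 - (224 - 5) = 3 - 1*219 = 3 - 219 = -216)
M(o) - (-2 + z(-3, -1))*11 = -216 - (-2 + 4)*11 = -216 - 2*11 = -216 - 1*22 = -216 - 22 = -238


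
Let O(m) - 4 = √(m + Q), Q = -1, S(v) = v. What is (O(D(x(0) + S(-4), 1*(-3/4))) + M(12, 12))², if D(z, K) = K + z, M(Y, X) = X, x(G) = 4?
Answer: (32 + I*√7)²/4 ≈ 254.25 + 42.332*I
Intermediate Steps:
O(m) = 4 + √(-1 + m) (O(m) = 4 + √(m - 1) = 4 + √(-1 + m))
(O(D(x(0) + S(-4), 1*(-3/4))) + M(12, 12))² = ((4 + √(-1 + (1*(-3/4) + (4 - 4)))) + 12)² = ((4 + √(-1 + (1*(-3*¼) + 0))) + 12)² = ((4 + √(-1 + (1*(-¾) + 0))) + 12)² = ((4 + √(-1 + (-¾ + 0))) + 12)² = ((4 + √(-1 - ¾)) + 12)² = ((4 + √(-7/4)) + 12)² = ((4 + I*√7/2) + 12)² = (16 + I*√7/2)²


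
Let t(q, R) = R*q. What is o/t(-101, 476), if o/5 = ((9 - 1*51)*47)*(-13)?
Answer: -9165/3434 ≈ -2.6689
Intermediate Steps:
o = 128310 (o = 5*(((9 - 1*51)*47)*(-13)) = 5*(((9 - 51)*47)*(-13)) = 5*(-42*47*(-13)) = 5*(-1974*(-13)) = 5*25662 = 128310)
o/t(-101, 476) = 128310/((476*(-101))) = 128310/(-48076) = 128310*(-1/48076) = -9165/3434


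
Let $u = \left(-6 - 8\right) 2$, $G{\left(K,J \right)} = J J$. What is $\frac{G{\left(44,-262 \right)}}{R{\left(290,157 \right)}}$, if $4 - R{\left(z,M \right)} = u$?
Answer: $\frac{17161}{8} \approx 2145.1$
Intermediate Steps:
$G{\left(K,J \right)} = J^{2}$
$u = -28$ ($u = \left(-14\right) 2 = -28$)
$R{\left(z,M \right)} = 32$ ($R{\left(z,M \right)} = 4 - -28 = 4 + 28 = 32$)
$\frac{G{\left(44,-262 \right)}}{R{\left(290,157 \right)}} = \frac{\left(-262\right)^{2}}{32} = 68644 \cdot \frac{1}{32} = \frac{17161}{8}$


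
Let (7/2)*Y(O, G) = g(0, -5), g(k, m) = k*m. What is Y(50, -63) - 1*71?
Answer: -71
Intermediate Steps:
Y(O, G) = 0 (Y(O, G) = 2*(0*(-5))/7 = (2/7)*0 = 0)
Y(50, -63) - 1*71 = 0 - 1*71 = 0 - 71 = -71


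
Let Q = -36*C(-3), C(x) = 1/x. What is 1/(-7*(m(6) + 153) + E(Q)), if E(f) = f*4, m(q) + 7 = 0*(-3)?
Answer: -1/974 ≈ -0.0010267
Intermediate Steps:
m(q) = -7 (m(q) = -7 + 0*(-3) = -7 + 0 = -7)
Q = 12 (Q = -36/(-3) = -36*(-1/3) = 12)
E(f) = 4*f
1/(-7*(m(6) + 153) + E(Q)) = 1/(-7*(-7 + 153) + 4*12) = 1/(-7*146 + 48) = 1/(-1022 + 48) = 1/(-974) = -1/974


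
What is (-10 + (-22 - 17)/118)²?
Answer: 1485961/13924 ≈ 106.72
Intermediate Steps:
(-10 + (-22 - 17)/118)² = (-10 - 39*1/118)² = (-10 - 39/118)² = (-1219/118)² = 1485961/13924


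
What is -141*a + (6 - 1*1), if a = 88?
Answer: -12403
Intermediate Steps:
-141*a + (6 - 1*1) = -141*88 + (6 - 1*1) = -12408 + (6 - 1) = -12408 + 5 = -12403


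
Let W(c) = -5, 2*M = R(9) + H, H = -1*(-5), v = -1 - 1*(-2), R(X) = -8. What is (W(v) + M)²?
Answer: 169/4 ≈ 42.250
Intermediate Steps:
v = 1 (v = -1 + 2 = 1)
H = 5
M = -3/2 (M = (-8 + 5)/2 = (½)*(-3) = -3/2 ≈ -1.5000)
(W(v) + M)² = (-5 - 3/2)² = (-13/2)² = 169/4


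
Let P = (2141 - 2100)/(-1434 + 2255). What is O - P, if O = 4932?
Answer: 4049131/821 ≈ 4932.0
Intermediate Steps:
P = 41/821 ≈ 0.049939
O - P = 4932 - 1*41/821 = 4932 - 41/821 = 4049131/821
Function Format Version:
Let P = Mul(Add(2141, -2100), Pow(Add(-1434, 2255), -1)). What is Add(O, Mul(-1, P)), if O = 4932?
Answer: Rational(4049131, 821) ≈ 4932.0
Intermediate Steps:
P = Rational(41, 821) (P = Mul(41, Pow(821, -1)) = Mul(41, Rational(1, 821)) = Rational(41, 821) ≈ 0.049939)
Add(O, Mul(-1, P)) = Add(4932, Mul(-1, Rational(41, 821))) = Add(4932, Rational(-41, 821)) = Rational(4049131, 821)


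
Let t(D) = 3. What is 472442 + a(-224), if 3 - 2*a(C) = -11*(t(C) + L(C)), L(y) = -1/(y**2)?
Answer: 47412305909/100352 ≈ 4.7246e+5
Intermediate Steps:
L(y) = -1/y**2
a(C) = 18 - 11/(2*C**2) (a(C) = 3/2 - (-11)*(3 - 1/C**2)/2 = 3/2 - (-33 + 11/C**2)/2 = 3/2 + (33/2 - 11/(2*C**2)) = 18 - 11/(2*C**2))
472442 + a(-224) = 472442 + (18 - 11/2/(-224)**2) = 472442 + (18 - 11/2*1/50176) = 472442 + (18 - 11/100352) = 472442 + 1806325/100352 = 47412305909/100352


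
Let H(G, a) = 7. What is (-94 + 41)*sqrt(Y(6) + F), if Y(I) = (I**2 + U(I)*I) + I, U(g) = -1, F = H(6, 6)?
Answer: -53*sqrt(43) ≈ -347.54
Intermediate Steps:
F = 7
Y(I) = I**2 (Y(I) = (I**2 - I) + I = I**2)
(-94 + 41)*sqrt(Y(6) + F) = (-94 + 41)*sqrt(6**2 + 7) = -53*sqrt(36 + 7) = -53*sqrt(43)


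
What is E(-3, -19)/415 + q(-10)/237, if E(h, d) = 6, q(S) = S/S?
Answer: 1837/98355 ≈ 0.018677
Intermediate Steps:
q(S) = 1
E(-3, -19)/415 + q(-10)/237 = 6/415 + 1/237 = 1837/98355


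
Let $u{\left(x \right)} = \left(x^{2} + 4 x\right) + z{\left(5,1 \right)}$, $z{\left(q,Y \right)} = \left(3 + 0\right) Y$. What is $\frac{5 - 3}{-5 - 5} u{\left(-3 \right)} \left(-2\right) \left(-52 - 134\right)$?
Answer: $0$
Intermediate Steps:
$z{\left(q,Y \right)} = 3 Y$
$u{\left(x \right)} = 3 + x^{2} + 4 x$ ($u{\left(x \right)} = \left(x^{2} + 4 x\right) + 3 \cdot 1 = \left(x^{2} + 4 x\right) + 3 = 3 + x^{2} + 4 x$)
$\frac{5 - 3}{-5 - 5} u{\left(-3 \right)} \left(-2\right) \left(-52 - 134\right) = \frac{5 - 3}{-5 - 5} \left(3 + \left(-3\right)^{2} + 4 \left(-3\right)\right) \left(-2\right) \left(-52 - 134\right) = \frac{2}{-10} \left(3 + 9 - 12\right) \left(-2\right) \left(-52 - 134\right) = 2 \left(- \frac{1}{10}\right) 0 \left(-2\right) \left(-186\right) = \left(- \frac{1}{5}\right) 0 \left(-2\right) \left(-186\right) = 0 \left(-2\right) \left(-186\right) = 0 \left(-186\right) = 0$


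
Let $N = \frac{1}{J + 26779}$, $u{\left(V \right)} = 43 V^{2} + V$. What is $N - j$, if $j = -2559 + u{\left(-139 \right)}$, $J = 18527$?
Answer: $- \frac{37518125129}{45306} \approx -8.2811 \cdot 10^{5}$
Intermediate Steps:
$u{\left(V \right)} = V + 43 V^{2}$
$N = \frac{1}{45306}$ ($N = \frac{1}{18527 + 26779} = \frac{1}{45306} \approx 2.2072 \cdot 10^{-5}$)
$j = 828105$ ($j = -2559 - 139 \left(1 + 43 \left(-139\right)\right) = -2559 - 139 \left(1 - 5977\right) = -2559 - -830664 = -2559 + 830664 = 828105$)
$N - j = \frac{1}{45306} - 828105 = - \frac{37518125129}{45306}$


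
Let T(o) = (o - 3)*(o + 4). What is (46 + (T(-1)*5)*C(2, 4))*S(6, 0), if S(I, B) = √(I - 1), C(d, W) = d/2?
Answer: -14*√5 ≈ -31.305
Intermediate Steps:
C(d, W) = d/2 (C(d, W) = d*(½) = d/2)
S(I, B) = √(-1 + I)
T(o) = (-3 + o)*(4 + o)
(46 + (T(-1)*5)*C(2, 4))*S(6, 0) = (46 + ((-12 - 1 + (-1)²)*5)*((½)*2))*√(-1 + 6) = (46 + ((-12 - 1 + 1)*5)*1)*√5 = (46 - 12*5*1)*√5 = (46 - 60*1)*√5 = (46 - 60)*√5 = -14*√5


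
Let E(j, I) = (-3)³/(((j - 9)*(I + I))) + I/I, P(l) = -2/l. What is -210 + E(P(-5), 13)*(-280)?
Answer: -292810/559 ≈ -523.81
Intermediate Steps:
E(j, I) = 1 - 27/(2*I*(-9 + j)) (E(j, I) = -27*1/(2*I*(-9 + j)) + 1 = -27/(2*I*(-9 + j)) + 1 = 1 - 27/(2*I*(-9 + j)))
-210 + E(P(-5), 13)*(-280) = -210 + ((-27/2 - 9*13 + 13*(-2/(-5)))/(13*(-9 - 2/(-5))))*(-280) = -210 + ((-27/2 - 117 + 13*(-2*(-⅕)))/(13*(-9 - 2*(-⅕))))*(-280) = -210 + ((-27/2 - 117 + 13*(⅖))/(13*(-9 + ⅖)))*(-280) = -210 + ((-27/2 - 117 + 26/5)/(13*(-43/5)))*(-280) = -210 + ((1/13)*(-5/43)*(-1253/10))*(-280) = -210 + (1253/1118)*(-280) = -210 - 175420/559 = -292810/559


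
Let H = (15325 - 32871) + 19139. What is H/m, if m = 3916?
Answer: 1593/3916 ≈ 0.40679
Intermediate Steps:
H = 1593 (H = -17546 + 19139 = 1593)
H/m = 1593/3916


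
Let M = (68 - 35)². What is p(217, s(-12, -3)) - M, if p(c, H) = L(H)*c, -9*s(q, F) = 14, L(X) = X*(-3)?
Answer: -229/3 ≈ -76.333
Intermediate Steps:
L(X) = -3*X
s(q, F) = -14/9 (s(q, F) = -⅑*14 = -14/9)
p(c, H) = -3*H*c (p(c, H) = (-3*H)*c = -3*H*c)
M = 1089 (M = 33² = 1089)
p(217, s(-12, -3)) - M = -3*(-14/9)*217 - 1*1089 = 3038/3 - 1089 = -229/3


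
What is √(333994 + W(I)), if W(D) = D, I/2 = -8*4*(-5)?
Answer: 3*√37146 ≈ 578.20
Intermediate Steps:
I = 320 (I = 2*(-8*4*(-5)) = 2*(-32*(-5)) = 2*160 = 320)
√(333994 + W(I)) = √(333994 + 320) = √334314 = 3*√37146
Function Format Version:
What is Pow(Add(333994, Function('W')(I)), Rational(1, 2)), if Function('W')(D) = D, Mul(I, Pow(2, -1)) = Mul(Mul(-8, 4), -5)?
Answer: Mul(3, Pow(37146, Rational(1, 2))) ≈ 578.20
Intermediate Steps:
I = 320 (I = Mul(2, Mul(Mul(-8, 4), -5)) = Mul(2, Mul(-32, -5)) = Mul(2, 160) = 320)
Pow(Add(333994, Function('W')(I)), Rational(1, 2)) = Pow(Add(333994, 320), Rational(1, 2)) = Pow(334314, Rational(1, 2)) = Mul(3, Pow(37146, Rational(1, 2)))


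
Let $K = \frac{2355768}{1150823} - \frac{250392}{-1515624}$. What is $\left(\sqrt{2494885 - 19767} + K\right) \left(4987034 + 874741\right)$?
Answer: $\frac{942430634939575425}{72675623273} + 5861775 \sqrt{2475118} \approx 9.235 \cdot 10^{9}$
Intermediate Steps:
$K = \frac{160775641327}{72675623273}$ ($K = 2355768 \cdot \frac{1}{1150823} - - \frac{10433}{63151} = \frac{2355768}{1150823} + \frac{10433}{63151} = \frac{160775641327}{72675623273} \approx 2.2122$)
$\left(\sqrt{2494885 - 19767} + K\right) \left(4987034 + 874741\right) = \left(\sqrt{2494885 - 19767} + \frac{160775641327}{72675623273}\right) \left(4987034 + 874741\right) = \left(\sqrt{2475118} + \frac{160775641327}{72675623273}\right) 5861775 = \left(\frac{160775641327}{72675623273} + \sqrt{2475118}\right) 5861775 = \frac{942430634939575425}{72675623273} + 5861775 \sqrt{2475118}$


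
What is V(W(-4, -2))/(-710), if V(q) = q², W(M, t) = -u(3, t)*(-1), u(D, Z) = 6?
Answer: -18/355 ≈ -0.050704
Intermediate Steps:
W(M, t) = 6 (W(M, t) = -6*(-1) = -1*(-6) = 6)
V(W(-4, -2))/(-710) = 6²/(-710) = -1/710*36 = -18/355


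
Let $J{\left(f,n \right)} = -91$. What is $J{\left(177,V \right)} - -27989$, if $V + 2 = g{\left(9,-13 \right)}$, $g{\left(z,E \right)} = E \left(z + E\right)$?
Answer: $27898$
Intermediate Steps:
$g{\left(z,E \right)} = E \left(E + z\right)$
$V = 50$ ($V = -2 - 13 \left(-13 + 9\right) = -2 - -52 = -2 + 52 = 50$)
$J{\left(177,V \right)} - -27989 = -91 - -27989 = -91 + 27989 = 27898$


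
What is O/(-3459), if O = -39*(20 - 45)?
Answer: -325/1153 ≈ -0.28187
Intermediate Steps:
O = 975 (O = -39*(-25) = 975)
O/(-3459) = 975/(-3459) = 975*(-1/3459) = -325/1153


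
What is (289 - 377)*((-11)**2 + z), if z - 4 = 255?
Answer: -33440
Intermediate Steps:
z = 259 (z = 4 + 255 = 259)
(289 - 377)*((-11)**2 + z) = (289 - 377)*((-11)**2 + 259) = -88*(121 + 259) = -88*380 = -33440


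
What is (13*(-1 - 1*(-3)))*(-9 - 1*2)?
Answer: -286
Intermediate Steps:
(13*(-1 - 1*(-3)))*(-9 - 1*2) = (13*(-1 + 3))*(-9 - 2) = (13*2)*(-11) = 26*(-11) = -286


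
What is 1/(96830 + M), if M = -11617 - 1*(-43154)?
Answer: 1/128367 ≈ 7.7902e-6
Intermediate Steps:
M = 31537 (M = -11617 + 43154 = 31537)
1/(96830 + M) = 1/(96830 + 31537) = 1/128367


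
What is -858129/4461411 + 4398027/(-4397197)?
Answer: -7798256100170/6539234354989 ≈ -1.1925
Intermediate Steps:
-858129/4461411 + 4398027/(-4397197) = -858129*1/4461411 + 4398027*(-1/4397197) = -286043/1487137 - 4398027/4397197 = -7798256100170/6539234354989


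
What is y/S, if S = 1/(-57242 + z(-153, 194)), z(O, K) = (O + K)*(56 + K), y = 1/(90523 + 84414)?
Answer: -46992/174937 ≈ -0.26862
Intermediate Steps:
y = 1/174937 ≈ 5.7163e-6
z(O, K) = (56 + K)*(K + O) (z(O, K) = (K + O)*(56 + K) = (56 + K)*(K + O))
S = -1/46992 (S = 1/(-57242 + (194**2 + 56*194 + 56*(-153) + 194*(-153))) = 1/(-57242 + (37636 + 10864 - 8568 - 29682)) = 1/(-57242 + 10250) = 1/(-46992) = -1/46992 ≈ -2.1280e-5)
y/S = 1/(174937*(-1/46992)) = (1/174937)*(-46992) = -46992/174937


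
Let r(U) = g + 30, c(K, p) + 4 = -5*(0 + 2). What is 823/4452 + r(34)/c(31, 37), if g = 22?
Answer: -15713/4452 ≈ -3.5294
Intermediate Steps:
c(K, p) = -14 (c(K, p) = -4 - 5*(0 + 2) = -4 - 5*2 = -4 - 10 = -14)
r(U) = 52 (r(U) = 22 + 30 = 52)
823/4452 + r(34)/c(31, 37) = 823/4452 + 52/(-14) = 823*(1/4452) + 52*(-1/14) = 823/4452 - 26/7 = -15713/4452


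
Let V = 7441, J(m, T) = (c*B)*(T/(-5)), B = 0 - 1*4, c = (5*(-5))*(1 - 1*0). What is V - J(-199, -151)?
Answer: 4421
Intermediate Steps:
c = -25 (c = -25*(1 + 0) = -25*1 = -25)
B = -4 (B = 0 - 4 = -4)
J(m, T) = -20*T (J(m, T) = (-25*(-4))*(T/(-5)) = 100*(T*(-⅕)) = 100*(-T/5) = -20*T)
V - J(-199, -151) = 7441 - (-20)*(-151) = 7441 - 1*3020 = 7441 - 3020 = 4421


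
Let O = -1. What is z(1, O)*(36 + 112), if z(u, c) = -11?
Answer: -1628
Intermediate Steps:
z(1, O)*(36 + 112) = -11*(36 + 112) = -11*148 = -1628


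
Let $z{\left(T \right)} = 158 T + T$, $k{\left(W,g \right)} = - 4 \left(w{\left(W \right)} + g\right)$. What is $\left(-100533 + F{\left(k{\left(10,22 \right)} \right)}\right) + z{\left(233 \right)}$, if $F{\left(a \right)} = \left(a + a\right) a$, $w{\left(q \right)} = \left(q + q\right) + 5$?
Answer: $7202$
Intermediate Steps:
$w{\left(q \right)} = 5 + 2 q$ ($w{\left(q \right)} = 2 q + 5 = 5 + 2 q$)
$k{\left(W,g \right)} = -20 - 8 W - 4 g$ ($k{\left(W,g \right)} = - 4 \left(\left(5 + 2 W\right) + g\right) = - 4 \left(5 + g + 2 W\right) = -20 - 8 W - 4 g$)
$F{\left(a \right)} = 2 a^{2}$ ($F{\left(a \right)} = 2 a a = 2 a^{2}$)
$z{\left(T \right)} = 159 T$
$\left(-100533 + F{\left(k{\left(10,22 \right)} \right)}\right) + z{\left(233 \right)} = \left(-100533 + 2 \left(-20 - 80 - 88\right)^{2}\right) + 159 \cdot 233 = \left(-100533 + 2 \left(-20 - 80 - 88\right)^{2}\right) + 37047 = \left(-100533 + 2 \left(-188\right)^{2}\right) + 37047 = \left(-100533 + 2 \cdot 35344\right) + 37047 = \left(-100533 + 70688\right) + 37047 = -29845 + 37047 = 7202$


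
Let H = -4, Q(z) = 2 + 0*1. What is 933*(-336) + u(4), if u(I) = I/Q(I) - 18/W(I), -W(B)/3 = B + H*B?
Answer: -626973/2 ≈ -3.1349e+5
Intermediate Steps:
Q(z) = 2 (Q(z) = 2 + 0 = 2)
W(B) = 9*B (W(B) = -3*(B - 4*B) = -(-9)*B = 9*B)
u(I) = I/2 - 2/I (u(I) = I/2 - 18*1/(9*I) = I*(½) - 2/I = I/2 - 2/I)
933*(-336) + u(4) = 933*(-336) + ((½)*4 - 2/4) = -313488 + (2 - 2*¼) = -313488 + (2 - ½) = -313488 + 3/2 = -626973/2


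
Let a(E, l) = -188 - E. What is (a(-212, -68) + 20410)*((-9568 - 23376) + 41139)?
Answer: 167456630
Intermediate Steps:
(a(-212, -68) + 20410)*((-9568 - 23376) + 41139) = ((-188 - 1*(-212)) + 20410)*((-9568 - 23376) + 41139) = ((-188 + 212) + 20410)*(-32944 + 41139) = (24 + 20410)*8195 = 20434*8195 = 167456630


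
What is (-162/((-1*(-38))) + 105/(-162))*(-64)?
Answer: 161248/513 ≈ 314.32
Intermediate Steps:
(-162/((-1*(-38))) + 105/(-162))*(-64) = (-162/38 + 105*(-1/162))*(-64) = (-162*1/38 - 35/54)*(-64) = (-81/19 - 35/54)*(-64) = -5039/1026*(-64) = 161248/513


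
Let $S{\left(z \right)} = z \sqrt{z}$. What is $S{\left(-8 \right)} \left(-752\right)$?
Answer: $12032 i \sqrt{2} \approx 17016.0 i$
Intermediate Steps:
$S{\left(z \right)} = z^{\frac{3}{2}}$
$S{\left(-8 \right)} \left(-752\right) = \left(-8\right)^{\frac{3}{2}} \left(-752\right) = - 16 i \sqrt{2} \left(-752\right) = 12032 i \sqrt{2}$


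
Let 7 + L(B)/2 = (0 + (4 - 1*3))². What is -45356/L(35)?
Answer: 11339/3 ≈ 3779.7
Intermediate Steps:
L(B) = -12 (L(B) = -14 + 2*(0 + (4 - 1*3))² = -14 + 2*(0 + (4 - 3))² = -14 + 2*(0 + 1)² = -14 + 2*1² = -14 + 2*1 = -14 + 2 = -12)
-45356/L(35) = -45356/(-12) = -45356*(-1/12) = 11339/3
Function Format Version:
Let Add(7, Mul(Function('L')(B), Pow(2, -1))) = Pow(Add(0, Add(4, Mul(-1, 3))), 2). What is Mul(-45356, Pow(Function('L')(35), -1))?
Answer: Rational(11339, 3) ≈ 3779.7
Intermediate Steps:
Function('L')(B) = -12 (Function('L')(B) = Add(-14, Mul(2, Pow(Add(0, Add(4, Mul(-1, 3))), 2))) = Add(-14, Mul(2, Pow(Add(0, Add(4, -3)), 2))) = Add(-14, Mul(2, Pow(Add(0, 1), 2))) = Add(-14, Mul(2, Pow(1, 2))) = Add(-14, Mul(2, 1)) = Add(-14, 2) = -12)
Mul(-45356, Pow(Function('L')(35), -1)) = Mul(-45356, Pow(-12, -1)) = Mul(-45356, Rational(-1, 12)) = Rational(11339, 3)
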